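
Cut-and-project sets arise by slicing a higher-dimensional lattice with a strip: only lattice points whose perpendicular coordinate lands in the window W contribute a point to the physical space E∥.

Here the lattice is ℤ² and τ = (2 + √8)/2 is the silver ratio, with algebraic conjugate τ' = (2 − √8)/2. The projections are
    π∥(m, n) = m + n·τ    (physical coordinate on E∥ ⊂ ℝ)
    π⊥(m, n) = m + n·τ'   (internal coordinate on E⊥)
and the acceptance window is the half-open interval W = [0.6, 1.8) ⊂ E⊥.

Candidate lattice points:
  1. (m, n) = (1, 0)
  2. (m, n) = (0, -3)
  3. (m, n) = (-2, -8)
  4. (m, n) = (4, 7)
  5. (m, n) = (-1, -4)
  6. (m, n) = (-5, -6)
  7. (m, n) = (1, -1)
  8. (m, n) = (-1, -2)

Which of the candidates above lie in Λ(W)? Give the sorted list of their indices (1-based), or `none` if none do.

1, 2, 3, 4, 5, 7

Compute τ' = (2−√8)/2 = -0.41421, so π⊥(m,n) = m -0.41421·n.
candidate 1: (m,n)=(1,0) → π∥ = 1+0·τ ≈ 1.00000, π⊥ = 1+0·τ' ≈ 1.00000 ∈ [0.6, 1.8) ⇒ IN Λ
candidate 2: (m,n)=(0,-3) → π∥ = 0-3·τ ≈ -7.24264, π⊥ = 0-3·τ' ≈ 1.24264 ∈ [0.6, 1.8) ⇒ IN Λ
candidate 3: (m,n)=(-2,-8) → π∥ = -2-8·τ ≈ -21.31371, π⊥ = -2-8·τ' ≈ 1.31371 ∈ [0.6, 1.8) ⇒ IN Λ
candidate 4: (m,n)=(4,7) → π∥ = 4+7·τ ≈ 20.89949, π⊥ = 4+7·τ' ≈ 1.10051 ∈ [0.6, 1.8) ⇒ IN Λ
candidate 5: (m,n)=(-1,-4) → π∥ = -1-4·τ ≈ -10.65685, π⊥ = -1-4·τ' ≈ 0.65685 ∈ [0.6, 1.8) ⇒ IN Λ
candidate 6: (m,n)=(-5,-6) → π∥ = -5-6·τ ≈ -19.48528, π⊥ = -5-6·τ' ≈ -2.51472 ∉ [0.6, 1.8) ⇒ out
candidate 7: (m,n)=(1,-1) → π∥ = 1-1·τ ≈ -1.41421, π⊥ = 1-1·τ' ≈ 1.41421 ∈ [0.6, 1.8) ⇒ IN Λ
candidate 8: (m,n)=(-1,-2) → π∥ = -1-2·τ ≈ -5.82843, π⊥ = -1-2·τ' ≈ -0.17157 ∉ [0.6, 1.8) ⇒ out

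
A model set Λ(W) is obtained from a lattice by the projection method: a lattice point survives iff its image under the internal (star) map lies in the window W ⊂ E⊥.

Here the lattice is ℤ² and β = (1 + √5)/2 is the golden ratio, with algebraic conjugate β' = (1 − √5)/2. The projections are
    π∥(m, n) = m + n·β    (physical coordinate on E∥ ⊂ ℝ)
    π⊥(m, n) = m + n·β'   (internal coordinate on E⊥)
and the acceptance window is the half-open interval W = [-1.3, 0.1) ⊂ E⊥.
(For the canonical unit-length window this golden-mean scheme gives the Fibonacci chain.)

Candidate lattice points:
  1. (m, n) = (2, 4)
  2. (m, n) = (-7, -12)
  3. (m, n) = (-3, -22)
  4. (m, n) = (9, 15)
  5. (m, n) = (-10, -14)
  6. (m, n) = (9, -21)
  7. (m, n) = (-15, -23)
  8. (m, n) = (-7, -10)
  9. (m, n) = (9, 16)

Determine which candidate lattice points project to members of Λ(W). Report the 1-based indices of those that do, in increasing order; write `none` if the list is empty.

Compute β' = (1−√5)/2 = -0.6180, so π⊥(m,n) = m -0.6180·n.
#1 (2,4): internal coord 2 + (4)·β' = -0.4721; -0.4721 ∈ [-1.3, 0.1) → IN Λ
#2 (-7,-12): internal coord -7 + (-12)·β' = +0.4164; +0.4164 ∉ [-1.3, 0.1) → out
#3 (-3,-22): internal coord -3 + (-22)·β' = +10.5967; +10.5967 ∉ [-1.3, 0.1) → out
#4 (9,15): internal coord 9 + (15)·β' = -0.2705; -0.2705 ∈ [-1.3, 0.1) → IN Λ
#5 (-10,-14): internal coord -10 + (-14)·β' = -1.3475; -1.3475 ∉ [-1.3, 0.1) → out
#6 (9,-21): internal coord 9 + (-21)·β' = +21.9787; +21.9787 ∉ [-1.3, 0.1) → out
#7 (-15,-23): internal coord -15 + (-23)·β' = -0.7852; -0.7852 ∈ [-1.3, 0.1) → IN Λ
#8 (-7,-10): internal coord -7 + (-10)·β' = -0.8197; -0.8197 ∈ [-1.3, 0.1) → IN Λ
#9 (9,16): internal coord 9 + (16)·β' = -0.8885; -0.8885 ∈ [-1.3, 0.1) → IN Λ

1, 4, 7, 8, 9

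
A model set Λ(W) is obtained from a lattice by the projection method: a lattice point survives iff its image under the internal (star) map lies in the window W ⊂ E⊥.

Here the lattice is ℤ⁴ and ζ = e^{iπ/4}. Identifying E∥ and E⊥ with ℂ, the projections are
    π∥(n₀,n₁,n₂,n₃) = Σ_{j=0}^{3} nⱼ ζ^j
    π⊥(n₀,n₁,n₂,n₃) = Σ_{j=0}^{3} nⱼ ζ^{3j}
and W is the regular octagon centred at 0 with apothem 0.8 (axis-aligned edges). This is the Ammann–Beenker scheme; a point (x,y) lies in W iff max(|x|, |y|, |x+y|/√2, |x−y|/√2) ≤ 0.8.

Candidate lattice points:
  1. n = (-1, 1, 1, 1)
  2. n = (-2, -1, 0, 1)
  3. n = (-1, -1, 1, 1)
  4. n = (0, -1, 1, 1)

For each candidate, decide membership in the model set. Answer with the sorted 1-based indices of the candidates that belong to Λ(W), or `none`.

2

Internal map: ζ^{3j} for j=0..3 gives (1,0), (−√2/2,√2/2), (0,−1), (√2/2,√2/2).
candidate 1: n = (-1, 1, 1, 1) → π⊥ ≈ (-1.0000, +0.4142); max(|x|,|y|,|x±y|/√2) = 1.0000 > 0.8 ⇒ ∉ W
candidate 2: n = (-2, -1, 0, 1) → π⊥ ≈ (-0.5858, +0.0000); max(|x|,|y|,|x±y|/√2) = 0.5858 ≤ 0.8 ⇒ ∈ W
candidate 3: n = (-1, -1, 1, 1) → π⊥ ≈ (+0.4142, -1.0000); max(|x|,|y|,|x±y|/√2) = 1.0000 > 0.8 ⇒ ∉ W
candidate 4: n = (0, -1, 1, 1) → π⊥ ≈ (+1.4142, -1.0000); max(|x|,|y|,|x±y|/√2) = 1.7071 > 0.8 ⇒ ∉ W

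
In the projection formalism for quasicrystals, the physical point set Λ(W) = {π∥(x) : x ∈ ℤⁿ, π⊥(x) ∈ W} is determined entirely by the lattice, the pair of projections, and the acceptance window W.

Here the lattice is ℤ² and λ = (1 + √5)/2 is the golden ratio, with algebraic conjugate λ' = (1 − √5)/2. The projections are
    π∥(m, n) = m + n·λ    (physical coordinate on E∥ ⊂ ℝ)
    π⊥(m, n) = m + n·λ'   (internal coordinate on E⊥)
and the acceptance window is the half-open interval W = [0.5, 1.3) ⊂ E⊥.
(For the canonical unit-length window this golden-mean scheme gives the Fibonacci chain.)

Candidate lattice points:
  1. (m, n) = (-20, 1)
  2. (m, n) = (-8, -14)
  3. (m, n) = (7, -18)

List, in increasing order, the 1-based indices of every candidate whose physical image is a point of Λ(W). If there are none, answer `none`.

Compute λ' = (1−√5)/2 = -0.6180, so π⊥(m,n) = m -0.6180·n.
[1] lift (-20,1): star map gives -20.6180; window check 0.5 ≤ -20.6180 < 1.3 is false → out
[2] lift (-8,-14): star map gives 0.6525; window check 0.5 ≤ 0.6525 < 1.3 is true → IN Λ
[3] lift (7,-18): star map gives 18.1246; window check 0.5 ≤ 18.1246 < 1.3 is false → out

2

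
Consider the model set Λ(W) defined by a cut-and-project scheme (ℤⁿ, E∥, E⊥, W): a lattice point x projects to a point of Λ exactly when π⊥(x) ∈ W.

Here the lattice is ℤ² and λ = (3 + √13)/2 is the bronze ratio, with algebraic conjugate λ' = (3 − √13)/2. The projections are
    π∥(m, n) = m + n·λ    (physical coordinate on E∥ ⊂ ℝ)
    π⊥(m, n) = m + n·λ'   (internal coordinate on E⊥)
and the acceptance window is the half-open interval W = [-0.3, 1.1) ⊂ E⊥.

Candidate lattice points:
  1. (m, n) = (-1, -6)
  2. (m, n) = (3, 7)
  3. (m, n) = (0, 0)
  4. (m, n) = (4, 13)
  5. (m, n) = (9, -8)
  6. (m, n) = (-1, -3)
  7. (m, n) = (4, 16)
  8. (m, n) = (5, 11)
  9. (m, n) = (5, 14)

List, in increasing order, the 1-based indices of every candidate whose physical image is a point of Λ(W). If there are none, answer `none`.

λ' = (3−√13)/2 ≈ -0.3028.
[1] lift (-1,-6): star map gives 0.8167; window check -0.3 ≤ 0.8167 < 1.1 is true → IN Λ
[2] lift (3,7): star map gives 0.8806; window check -0.3 ≤ 0.8806 < 1.1 is true → IN Λ
[3] lift (0,0): star map gives 0.0000; window check -0.3 ≤ 0.0000 < 1.1 is true → IN Λ
[4] lift (4,13): star map gives 0.0639; window check -0.3 ≤ 0.0639 < 1.1 is true → IN Λ
[5] lift (9,-8): star map gives 11.4222; window check -0.3 ≤ 11.4222 < 1.1 is false → out
[6] lift (-1,-3): star map gives -0.0917; window check -0.3 ≤ -0.0917 < 1.1 is true → IN Λ
[7] lift (4,16): star map gives -0.8444; window check -0.3 ≤ -0.8444 < 1.1 is false → out
[8] lift (5,11): star map gives 1.6695; window check -0.3 ≤ 1.6695 < 1.1 is false → out
[9] lift (5,14): star map gives 0.7611; window check -0.3 ≤ 0.7611 < 1.1 is true → IN Λ

1, 2, 3, 4, 6, 9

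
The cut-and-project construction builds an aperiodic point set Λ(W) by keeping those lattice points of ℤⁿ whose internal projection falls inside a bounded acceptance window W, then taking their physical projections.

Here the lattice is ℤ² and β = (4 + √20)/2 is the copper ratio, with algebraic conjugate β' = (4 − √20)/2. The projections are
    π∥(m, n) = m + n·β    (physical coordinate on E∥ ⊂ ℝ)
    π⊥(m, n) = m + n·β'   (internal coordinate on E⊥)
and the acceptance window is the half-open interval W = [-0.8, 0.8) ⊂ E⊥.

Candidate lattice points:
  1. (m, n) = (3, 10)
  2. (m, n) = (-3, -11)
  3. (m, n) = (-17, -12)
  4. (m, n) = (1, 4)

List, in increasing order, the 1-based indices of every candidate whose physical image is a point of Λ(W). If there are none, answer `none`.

β' = (4−√20)/2 ≈ -0.236068.
[1] lift (3,10): star map gives 0.639320; window check -0.8 ≤ 0.639320 < 0.8 is true → IN Λ
[2] lift (-3,-11): star map gives -0.403252; window check -0.8 ≤ -0.403252 < 0.8 is true → IN Λ
[3] lift (-17,-12): star map gives -14.167184; window check -0.8 ≤ -14.167184 < 0.8 is false → out
[4] lift (1,4): star map gives 0.055728; window check -0.8 ≤ 0.055728 < 0.8 is true → IN Λ

1, 2, 4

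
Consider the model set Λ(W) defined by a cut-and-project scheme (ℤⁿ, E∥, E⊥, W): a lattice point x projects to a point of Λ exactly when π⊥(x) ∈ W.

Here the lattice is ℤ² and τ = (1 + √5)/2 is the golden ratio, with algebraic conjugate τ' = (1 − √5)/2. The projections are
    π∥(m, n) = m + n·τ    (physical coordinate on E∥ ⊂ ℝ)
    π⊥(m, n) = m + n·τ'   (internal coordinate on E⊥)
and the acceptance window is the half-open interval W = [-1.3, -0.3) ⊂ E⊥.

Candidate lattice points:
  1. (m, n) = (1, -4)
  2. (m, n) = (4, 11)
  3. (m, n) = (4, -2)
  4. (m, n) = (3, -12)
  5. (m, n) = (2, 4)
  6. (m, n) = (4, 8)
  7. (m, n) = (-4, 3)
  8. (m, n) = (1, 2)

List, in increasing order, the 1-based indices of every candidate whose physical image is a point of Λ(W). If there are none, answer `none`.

Numerically τ ≈ 1.6180 and τ' = −1/τ ≈ -0.6180.
[1] lift (1,-4): star map gives 3.4721; window check -1.3 ≤ 3.4721 < -0.3 is false → out
[2] lift (4,11): star map gives -2.7984; window check -1.3 ≤ -2.7984 < -0.3 is false → out
[3] lift (4,-2): star map gives 5.2361; window check -1.3 ≤ 5.2361 < -0.3 is false → out
[4] lift (3,-12): star map gives 10.4164; window check -1.3 ≤ 10.4164 < -0.3 is false → out
[5] lift (2,4): star map gives -0.4721; window check -1.3 ≤ -0.4721 < -0.3 is true → IN Λ
[6] lift (4,8): star map gives -0.9443; window check -1.3 ≤ -0.9443 < -0.3 is true → IN Λ
[7] lift (-4,3): star map gives -5.8541; window check -1.3 ≤ -5.8541 < -0.3 is false → out
[8] lift (1,2): star map gives -0.2361; window check -1.3 ≤ -0.2361 < -0.3 is false → out

5, 6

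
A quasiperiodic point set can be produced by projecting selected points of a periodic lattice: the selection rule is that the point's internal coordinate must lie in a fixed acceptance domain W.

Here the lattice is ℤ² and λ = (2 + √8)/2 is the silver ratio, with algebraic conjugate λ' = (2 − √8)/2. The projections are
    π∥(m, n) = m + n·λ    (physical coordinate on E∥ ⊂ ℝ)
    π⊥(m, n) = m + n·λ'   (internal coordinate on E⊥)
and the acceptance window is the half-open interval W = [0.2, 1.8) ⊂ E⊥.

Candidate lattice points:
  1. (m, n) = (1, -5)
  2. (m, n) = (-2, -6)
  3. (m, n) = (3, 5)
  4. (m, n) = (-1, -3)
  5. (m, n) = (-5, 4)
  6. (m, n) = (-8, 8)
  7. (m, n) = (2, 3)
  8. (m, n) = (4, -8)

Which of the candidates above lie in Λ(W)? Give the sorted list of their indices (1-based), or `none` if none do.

2, 3, 4, 7

λ' = (2−√8)/2 ≈ -0.4142.
[1] lift (1,-5): star map gives 3.0711; window check 0.2 ≤ 3.0711 < 1.8 is false → out
[2] lift (-2,-6): star map gives 0.4853; window check 0.2 ≤ 0.4853 < 1.8 is true → IN Λ
[3] lift (3,5): star map gives 0.9289; window check 0.2 ≤ 0.9289 < 1.8 is true → IN Λ
[4] lift (-1,-3): star map gives 0.2426; window check 0.2 ≤ 0.2426 < 1.8 is true → IN Λ
[5] lift (-5,4): star map gives -6.6569; window check 0.2 ≤ -6.6569 < 1.8 is false → out
[6] lift (-8,8): star map gives -11.3137; window check 0.2 ≤ -11.3137 < 1.8 is false → out
[7] lift (2,3): star map gives 0.7574; window check 0.2 ≤ 0.7574 < 1.8 is true → IN Λ
[8] lift (4,-8): star map gives 7.3137; window check 0.2 ≤ 7.3137 < 1.8 is false → out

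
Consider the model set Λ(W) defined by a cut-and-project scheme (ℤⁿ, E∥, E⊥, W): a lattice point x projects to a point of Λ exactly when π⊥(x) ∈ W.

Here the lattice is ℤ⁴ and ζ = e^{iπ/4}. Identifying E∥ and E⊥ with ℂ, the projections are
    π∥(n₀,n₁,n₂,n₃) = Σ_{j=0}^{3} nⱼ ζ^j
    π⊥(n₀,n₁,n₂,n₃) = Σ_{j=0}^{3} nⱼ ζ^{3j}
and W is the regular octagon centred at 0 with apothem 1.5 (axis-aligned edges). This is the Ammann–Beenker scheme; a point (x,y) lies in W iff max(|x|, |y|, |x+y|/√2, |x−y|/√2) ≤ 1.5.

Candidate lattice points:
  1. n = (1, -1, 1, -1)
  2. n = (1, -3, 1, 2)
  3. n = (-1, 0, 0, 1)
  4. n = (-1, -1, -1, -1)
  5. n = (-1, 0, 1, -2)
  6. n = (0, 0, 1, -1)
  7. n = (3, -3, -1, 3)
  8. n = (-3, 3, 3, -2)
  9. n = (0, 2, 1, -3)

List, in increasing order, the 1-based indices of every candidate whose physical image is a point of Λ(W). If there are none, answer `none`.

3, 4

Internal map: ζ^{3j} for j=0..3 gives (1,0), (−√2/2,√2/2), (0,−1), (√2/2,√2/2).
#1 (1, -1, 1, -1): internal (1.0000, -2.4142); octagon support 2.4142 vs apothem 1.5 → ∉ W
#2 (1, -3, 1, 2): internal (4.5355, -1.7071); octagon support 4.5355 vs apothem 1.5 → ∉ W
#3 (-1, 0, 0, 1): internal (-0.2929, 0.7071); octagon support 0.7071 vs apothem 1.5 → ∈ W
#4 (-1, -1, -1, -1): internal (-1.0000, -0.4142); octagon support 1.0000 vs apothem 1.5 → ∈ W
#5 (-1, 0, 1, -2): internal (-2.4142, -2.4142); octagon support 3.4142 vs apothem 1.5 → ∉ W
#6 (0, 0, 1, -1): internal (-0.7071, -1.7071); octagon support 1.7071 vs apothem 1.5 → ∉ W
#7 (3, -3, -1, 3): internal (7.2426, 1.0000); octagon support 7.2426 vs apothem 1.5 → ∉ W
#8 (-3, 3, 3, -2): internal (-6.5355, -2.2929); octagon support 6.5355 vs apothem 1.5 → ∉ W
#9 (0, 2, 1, -3): internal (-3.5355, -1.7071); octagon support 3.7071 vs apothem 1.5 → ∉ W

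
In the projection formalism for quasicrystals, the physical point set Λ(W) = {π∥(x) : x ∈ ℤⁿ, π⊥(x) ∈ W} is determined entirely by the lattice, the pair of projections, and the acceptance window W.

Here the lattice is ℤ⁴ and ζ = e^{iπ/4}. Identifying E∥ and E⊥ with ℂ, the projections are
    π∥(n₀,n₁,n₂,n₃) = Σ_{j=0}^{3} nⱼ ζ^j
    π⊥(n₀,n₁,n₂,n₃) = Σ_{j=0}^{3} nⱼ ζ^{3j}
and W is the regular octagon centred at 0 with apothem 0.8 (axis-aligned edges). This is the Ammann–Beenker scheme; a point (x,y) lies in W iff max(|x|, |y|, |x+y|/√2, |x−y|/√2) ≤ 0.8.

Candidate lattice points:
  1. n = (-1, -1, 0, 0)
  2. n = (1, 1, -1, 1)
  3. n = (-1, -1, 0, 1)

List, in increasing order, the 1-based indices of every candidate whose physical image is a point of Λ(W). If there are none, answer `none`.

1, 3

With ζ = e^{iπ/4} the internal vectors are ζ^0,ζ^3,ζ^6,ζ^9.
candidate 1: n = (-1, -1, 0, 0) → π⊥ ≈ (-0.29289, -0.70711); max(|x|,|y|,|x±y|/√2) = 0.70711 ≤ 0.8 ⇒ ∈ W
candidate 2: n = (1, 1, -1, 1) → π⊥ ≈ (+1.00000, +2.41421); max(|x|,|y|,|x±y|/√2) = 2.41421 > 0.8 ⇒ ∉ W
candidate 3: n = (-1, -1, 0, 1) → π⊥ ≈ (+0.41421, +0.00000); max(|x|,|y|,|x±y|/√2) = 0.41421 ≤ 0.8 ⇒ ∈ W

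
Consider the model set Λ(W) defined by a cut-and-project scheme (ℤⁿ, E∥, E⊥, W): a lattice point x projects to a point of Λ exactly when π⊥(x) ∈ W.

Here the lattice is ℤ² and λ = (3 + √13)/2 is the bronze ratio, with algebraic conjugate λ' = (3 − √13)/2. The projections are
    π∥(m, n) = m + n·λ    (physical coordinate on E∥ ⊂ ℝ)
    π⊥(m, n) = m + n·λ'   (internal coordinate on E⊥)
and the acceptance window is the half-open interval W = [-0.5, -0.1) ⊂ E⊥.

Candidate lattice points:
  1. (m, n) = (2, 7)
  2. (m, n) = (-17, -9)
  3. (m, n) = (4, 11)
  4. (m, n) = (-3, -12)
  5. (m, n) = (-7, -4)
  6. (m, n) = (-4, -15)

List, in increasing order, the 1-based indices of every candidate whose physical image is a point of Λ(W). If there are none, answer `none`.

1

λ' = (3−√13)/2 ≈ -0.3028.
candidate 1: (m,n)=(2,7) → π∥ = 2+7·λ ≈ 25.1194, π⊥ = 2+7·λ' ≈ -0.1194 ∈ [-0.5, -0.1) ⇒ IN Λ
candidate 2: (m,n)=(-17,-9) → π∥ = -17-9·λ ≈ -46.7250, π⊥ = -17-9·λ' ≈ -14.2750 ∉ [-0.5, -0.1) ⇒ out
candidate 3: (m,n)=(4,11) → π∥ = 4+11·λ ≈ 40.3305, π⊥ = 4+11·λ' ≈ 0.6695 ∉ [-0.5, -0.1) ⇒ out
candidate 4: (m,n)=(-3,-12) → π∥ = -3-12·λ ≈ -42.6333, π⊥ = -3-12·λ' ≈ 0.6333 ∉ [-0.5, -0.1) ⇒ out
candidate 5: (m,n)=(-7,-4) → π∥ = -7-4·λ ≈ -20.2111, π⊥ = -7-4·λ' ≈ -5.7889 ∉ [-0.5, -0.1) ⇒ out
candidate 6: (m,n)=(-4,-15) → π∥ = -4-15·λ ≈ -53.5416, π⊥ = -4-15·λ' ≈ 0.5416 ∉ [-0.5, -0.1) ⇒ out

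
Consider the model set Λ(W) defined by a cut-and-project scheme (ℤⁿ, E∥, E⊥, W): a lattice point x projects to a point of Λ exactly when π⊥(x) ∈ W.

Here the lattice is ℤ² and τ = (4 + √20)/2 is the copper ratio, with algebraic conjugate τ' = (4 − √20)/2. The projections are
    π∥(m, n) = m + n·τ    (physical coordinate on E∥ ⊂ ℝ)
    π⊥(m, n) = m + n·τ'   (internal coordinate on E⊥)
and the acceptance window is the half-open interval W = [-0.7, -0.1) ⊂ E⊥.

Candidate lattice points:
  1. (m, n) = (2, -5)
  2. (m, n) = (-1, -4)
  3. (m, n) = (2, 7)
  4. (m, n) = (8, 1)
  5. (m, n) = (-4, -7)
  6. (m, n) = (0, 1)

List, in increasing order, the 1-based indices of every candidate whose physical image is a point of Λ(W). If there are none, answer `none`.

6

τ' = (4−√20)/2 ≈ -0.236068.
#1 (2,-5): internal coord 2 + (-5)·τ' = +3.180340; +3.180340 ∉ [-0.7, -0.1) → out
#2 (-1,-4): internal coord -1 + (-4)·τ' = -0.055728; -0.055728 ∉ [-0.7, -0.1) → out
#3 (2,7): internal coord 2 + (7)·τ' = +0.347524; +0.347524 ∉ [-0.7, -0.1) → out
#4 (8,1): internal coord 8 + (1)·τ' = +7.763932; +7.763932 ∉ [-0.7, -0.1) → out
#5 (-4,-7): internal coord -4 + (-7)·τ' = -2.347524; -2.347524 ∉ [-0.7, -0.1) → out
#6 (0,1): internal coord 0 + (1)·τ' = -0.236068; -0.236068 ∈ [-0.7, -0.1) → IN Λ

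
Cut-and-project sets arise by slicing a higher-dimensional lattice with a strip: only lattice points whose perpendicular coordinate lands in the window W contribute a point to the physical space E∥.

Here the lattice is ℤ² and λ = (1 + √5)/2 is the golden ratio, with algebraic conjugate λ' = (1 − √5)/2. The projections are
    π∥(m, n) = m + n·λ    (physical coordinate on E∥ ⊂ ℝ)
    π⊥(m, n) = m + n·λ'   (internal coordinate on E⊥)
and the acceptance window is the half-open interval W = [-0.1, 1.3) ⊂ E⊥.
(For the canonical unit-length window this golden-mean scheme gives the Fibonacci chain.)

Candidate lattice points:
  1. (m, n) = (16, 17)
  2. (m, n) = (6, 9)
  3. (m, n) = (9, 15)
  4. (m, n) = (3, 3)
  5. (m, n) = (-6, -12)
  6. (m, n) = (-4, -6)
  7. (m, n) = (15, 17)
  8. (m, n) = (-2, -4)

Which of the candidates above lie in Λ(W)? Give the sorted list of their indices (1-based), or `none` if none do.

Compute λ' = (1−√5)/2 = -0.618034, so π⊥(m,n) = m -0.618034·n.
candidate 1: (m,n)=(16,17) → π∥ = 16+17·λ ≈ 43.506578, π⊥ = 16+17·λ' ≈ 5.493422 ∉ [-0.1, 1.3) ⇒ out
candidate 2: (m,n)=(6,9) → π∥ = 6+9·λ ≈ 20.562306, π⊥ = 6+9·λ' ≈ 0.437694 ∈ [-0.1, 1.3) ⇒ IN Λ
candidate 3: (m,n)=(9,15) → π∥ = 9+15·λ ≈ 33.270510, π⊥ = 9+15·λ' ≈ -0.270510 ∉ [-0.1, 1.3) ⇒ out
candidate 4: (m,n)=(3,3) → π∥ = 3+3·λ ≈ 7.854102, π⊥ = 3+3·λ' ≈ 1.145898 ∈ [-0.1, 1.3) ⇒ IN Λ
candidate 5: (m,n)=(-6,-12) → π∥ = -6-12·λ ≈ -25.416408, π⊥ = -6-12·λ' ≈ 1.416408 ∉ [-0.1, 1.3) ⇒ out
candidate 6: (m,n)=(-4,-6) → π∥ = -4-6·λ ≈ -13.708204, π⊥ = -4-6·λ' ≈ -0.291796 ∉ [-0.1, 1.3) ⇒ out
candidate 7: (m,n)=(15,17) → π∥ = 15+17·λ ≈ 42.506578, π⊥ = 15+17·λ' ≈ 4.493422 ∉ [-0.1, 1.3) ⇒ out
candidate 8: (m,n)=(-2,-4) → π∥ = -2-4·λ ≈ -8.472136, π⊥ = -2-4·λ' ≈ 0.472136 ∈ [-0.1, 1.3) ⇒ IN Λ

2, 4, 8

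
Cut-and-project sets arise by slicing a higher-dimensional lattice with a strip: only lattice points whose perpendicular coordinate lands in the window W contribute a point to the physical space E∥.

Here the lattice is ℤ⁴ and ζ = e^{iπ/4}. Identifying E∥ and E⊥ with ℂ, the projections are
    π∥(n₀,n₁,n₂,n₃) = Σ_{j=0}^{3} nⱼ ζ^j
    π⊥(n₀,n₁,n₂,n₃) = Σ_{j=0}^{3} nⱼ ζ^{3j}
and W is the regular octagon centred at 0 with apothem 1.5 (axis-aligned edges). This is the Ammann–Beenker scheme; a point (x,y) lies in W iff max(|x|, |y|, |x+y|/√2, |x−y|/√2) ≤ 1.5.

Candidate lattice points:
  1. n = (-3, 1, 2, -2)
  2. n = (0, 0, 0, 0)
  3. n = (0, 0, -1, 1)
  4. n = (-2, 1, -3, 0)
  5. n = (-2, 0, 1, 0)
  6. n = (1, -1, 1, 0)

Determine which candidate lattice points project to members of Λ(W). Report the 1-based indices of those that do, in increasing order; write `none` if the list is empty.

π⊥(n) = n₀ + n₁ζ³ + n₂ζ⁶ + n₃ζ⁹ where ζ = e^{iπ/4}.
candidate 1: n = (-3, 1, 2, -2) → π⊥ ≈ (-5.12132, -2.70711); max(|x|,|y|,|x±y|/√2) = 5.53553 > 1.5 ⇒ ∉ W
candidate 2: n = (0, 0, 0, 0) → π⊥ ≈ (+0.00000, +0.00000); max(|x|,|y|,|x±y|/√2) = 0.00000 ≤ 1.5 ⇒ ∈ W
candidate 3: n = (0, 0, -1, 1) → π⊥ ≈ (+0.70711, +1.70711); max(|x|,|y|,|x±y|/√2) = 1.70711 > 1.5 ⇒ ∉ W
candidate 4: n = (-2, 1, -3, 0) → π⊥ ≈ (-2.70711, +3.70711); max(|x|,|y|,|x±y|/√2) = 4.53553 > 1.5 ⇒ ∉ W
candidate 5: n = (-2, 0, 1, 0) → π⊥ ≈ (-2.00000, -1.00000); max(|x|,|y|,|x±y|/√2) = 2.12132 > 1.5 ⇒ ∉ W
candidate 6: n = (1, -1, 1, 0) → π⊥ ≈ (+1.70711, -1.70711); max(|x|,|y|,|x±y|/√2) = 2.41421 > 1.5 ⇒ ∉ W

2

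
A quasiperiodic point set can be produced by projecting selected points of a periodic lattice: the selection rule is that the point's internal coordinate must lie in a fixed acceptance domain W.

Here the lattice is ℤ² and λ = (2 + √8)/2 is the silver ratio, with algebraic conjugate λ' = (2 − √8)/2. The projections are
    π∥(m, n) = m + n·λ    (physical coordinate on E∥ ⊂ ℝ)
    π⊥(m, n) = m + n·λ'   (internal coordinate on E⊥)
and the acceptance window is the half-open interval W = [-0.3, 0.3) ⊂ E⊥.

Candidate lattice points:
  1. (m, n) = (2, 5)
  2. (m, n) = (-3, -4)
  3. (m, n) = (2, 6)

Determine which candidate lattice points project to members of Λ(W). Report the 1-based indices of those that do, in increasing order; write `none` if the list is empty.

Compute λ' = (2−√8)/2 = -0.4142, so π⊥(m,n) = m -0.4142·n.
candidate 1: (m,n)=(2,5) → π∥ = 2+5·λ ≈ 14.0711, π⊥ = 2+5·λ' ≈ -0.0711 ∈ [-0.3, 0.3) ⇒ IN Λ
candidate 2: (m,n)=(-3,-4) → π∥ = -3-4·λ ≈ -12.6569, π⊥ = -3-4·λ' ≈ -1.3431 ∉ [-0.3, 0.3) ⇒ out
candidate 3: (m,n)=(2,6) → π∥ = 2+6·λ ≈ 16.4853, π⊥ = 2+6·λ' ≈ -0.4853 ∉ [-0.3, 0.3) ⇒ out

1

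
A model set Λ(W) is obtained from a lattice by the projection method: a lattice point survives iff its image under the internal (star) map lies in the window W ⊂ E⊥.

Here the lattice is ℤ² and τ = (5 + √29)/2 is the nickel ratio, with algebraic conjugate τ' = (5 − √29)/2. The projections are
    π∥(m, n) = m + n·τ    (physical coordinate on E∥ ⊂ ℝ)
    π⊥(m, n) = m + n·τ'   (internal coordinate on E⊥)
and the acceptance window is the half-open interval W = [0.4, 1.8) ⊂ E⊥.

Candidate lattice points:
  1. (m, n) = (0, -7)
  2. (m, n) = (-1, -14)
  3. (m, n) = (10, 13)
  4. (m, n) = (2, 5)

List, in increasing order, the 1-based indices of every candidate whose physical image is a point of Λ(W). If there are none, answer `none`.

1, 2, 4

Compute τ' = (5−√29)/2 = -0.19258, so π⊥(m,n) = m -0.19258·n.
#1 (0,-7): internal coord 0 + (-7)·τ' = +1.34808; +1.34808 ∈ [0.4, 1.8) → IN Λ
#2 (-1,-14): internal coord -1 + (-14)·τ' = +1.69615; +1.69615 ∈ [0.4, 1.8) → IN Λ
#3 (10,13): internal coord 10 + (13)·τ' = +7.49643; +7.49643 ∉ [0.4, 1.8) → out
#4 (2,5): internal coord 2 + (5)·τ' = +1.03709; +1.03709 ∈ [0.4, 1.8) → IN Λ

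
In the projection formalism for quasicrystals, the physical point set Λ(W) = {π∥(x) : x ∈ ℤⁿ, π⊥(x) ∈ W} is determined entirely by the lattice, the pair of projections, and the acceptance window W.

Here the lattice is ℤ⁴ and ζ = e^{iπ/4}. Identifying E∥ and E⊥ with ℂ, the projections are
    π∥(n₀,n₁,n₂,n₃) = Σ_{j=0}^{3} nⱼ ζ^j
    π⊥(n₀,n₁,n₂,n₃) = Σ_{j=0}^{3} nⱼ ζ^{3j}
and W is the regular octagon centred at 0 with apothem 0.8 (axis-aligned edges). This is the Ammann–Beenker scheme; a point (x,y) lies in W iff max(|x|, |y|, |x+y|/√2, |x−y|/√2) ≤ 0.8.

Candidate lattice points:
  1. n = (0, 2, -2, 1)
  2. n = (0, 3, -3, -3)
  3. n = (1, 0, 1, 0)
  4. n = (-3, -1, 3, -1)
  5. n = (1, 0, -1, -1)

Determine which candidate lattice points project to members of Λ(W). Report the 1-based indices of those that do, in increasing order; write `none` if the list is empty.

5

Internal map: ζ^{3j} for j=0..3 gives (1,0), (−√2/2,√2/2), (0,−1), (√2/2,√2/2).
candidate 1: n = (0, 2, -2, 1) → π⊥ ≈ (-0.7071, +4.1213); max(|x|,|y|,|x±y|/√2) = 4.1213 > 0.8 ⇒ ∉ W
candidate 2: n = (0, 3, -3, -3) → π⊥ ≈ (-4.2426, +3.0000); max(|x|,|y|,|x±y|/√2) = 5.1213 > 0.8 ⇒ ∉ W
candidate 3: n = (1, 0, 1, 0) → π⊥ ≈ (+1.0000, -1.0000); max(|x|,|y|,|x±y|/√2) = 1.4142 > 0.8 ⇒ ∉ W
candidate 4: n = (-3, -1, 3, -1) → π⊥ ≈ (-3.0000, -4.4142); max(|x|,|y|,|x±y|/√2) = 5.2426 > 0.8 ⇒ ∉ W
candidate 5: n = (1, 0, -1, -1) → π⊥ ≈ (+0.2929, +0.2929); max(|x|,|y|,|x±y|/√2) = 0.4142 ≤ 0.8 ⇒ ∈ W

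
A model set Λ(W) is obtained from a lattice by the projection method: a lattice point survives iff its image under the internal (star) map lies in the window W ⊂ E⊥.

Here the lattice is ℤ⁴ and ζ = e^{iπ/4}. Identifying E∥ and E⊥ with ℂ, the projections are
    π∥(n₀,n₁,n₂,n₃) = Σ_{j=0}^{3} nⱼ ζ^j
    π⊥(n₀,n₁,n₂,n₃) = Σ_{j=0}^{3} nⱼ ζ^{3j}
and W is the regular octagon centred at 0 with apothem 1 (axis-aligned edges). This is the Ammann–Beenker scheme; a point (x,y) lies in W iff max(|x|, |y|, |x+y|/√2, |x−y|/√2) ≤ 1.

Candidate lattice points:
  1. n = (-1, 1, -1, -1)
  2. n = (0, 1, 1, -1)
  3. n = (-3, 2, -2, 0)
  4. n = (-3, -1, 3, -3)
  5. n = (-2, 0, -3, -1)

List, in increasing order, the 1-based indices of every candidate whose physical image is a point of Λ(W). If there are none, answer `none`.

none

With ζ = e^{iπ/4} the internal vectors are ζ^0,ζ^3,ζ^6,ζ^9.
candidate 1: n = (-1, 1, -1, -1) → π⊥ ≈ (-2.4142, +1.0000); max(|x|,|y|,|x±y|/√2) = 2.4142 > 1 ⇒ ∉ W
candidate 2: n = (0, 1, 1, -1) → π⊥ ≈ (-1.4142, -1.0000); max(|x|,|y|,|x±y|/√2) = 1.7071 > 1 ⇒ ∉ W
candidate 3: n = (-3, 2, -2, 0) → π⊥ ≈ (-4.4142, +3.4142); max(|x|,|y|,|x±y|/√2) = 5.5355 > 1 ⇒ ∉ W
candidate 4: n = (-3, -1, 3, -3) → π⊥ ≈ (-4.4142, -5.8284); max(|x|,|y|,|x±y|/√2) = 7.2426 > 1 ⇒ ∉ W
candidate 5: n = (-2, 0, -3, -1) → π⊥ ≈ (-2.7071, +2.2929); max(|x|,|y|,|x±y|/√2) = 3.5355 > 1 ⇒ ∉ W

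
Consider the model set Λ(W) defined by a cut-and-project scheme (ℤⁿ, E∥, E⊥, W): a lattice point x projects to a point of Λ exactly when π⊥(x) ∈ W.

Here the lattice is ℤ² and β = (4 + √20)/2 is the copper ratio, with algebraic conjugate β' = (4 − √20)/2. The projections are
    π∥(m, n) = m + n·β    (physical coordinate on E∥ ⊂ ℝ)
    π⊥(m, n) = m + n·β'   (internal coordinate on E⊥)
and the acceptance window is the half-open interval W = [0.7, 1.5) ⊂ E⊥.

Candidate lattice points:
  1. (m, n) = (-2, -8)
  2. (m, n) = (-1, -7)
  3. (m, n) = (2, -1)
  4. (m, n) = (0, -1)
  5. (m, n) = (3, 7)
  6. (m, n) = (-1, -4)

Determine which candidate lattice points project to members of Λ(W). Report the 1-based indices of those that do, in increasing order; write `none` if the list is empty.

5

Numerically β ≈ 4.23607 and β' = −1/β ≈ -0.23607.
[1] lift (-2,-8): star map gives -0.11146; window check 0.7 ≤ -0.11146 < 1.5 is false → out
[2] lift (-1,-7): star map gives 0.65248; window check 0.7 ≤ 0.65248 < 1.5 is false → out
[3] lift (2,-1): star map gives 2.23607; window check 0.7 ≤ 2.23607 < 1.5 is false → out
[4] lift (0,-1): star map gives 0.23607; window check 0.7 ≤ 0.23607 < 1.5 is false → out
[5] lift (3,7): star map gives 1.34752; window check 0.7 ≤ 1.34752 < 1.5 is true → IN Λ
[6] lift (-1,-4): star map gives -0.05573; window check 0.7 ≤ -0.05573 < 1.5 is false → out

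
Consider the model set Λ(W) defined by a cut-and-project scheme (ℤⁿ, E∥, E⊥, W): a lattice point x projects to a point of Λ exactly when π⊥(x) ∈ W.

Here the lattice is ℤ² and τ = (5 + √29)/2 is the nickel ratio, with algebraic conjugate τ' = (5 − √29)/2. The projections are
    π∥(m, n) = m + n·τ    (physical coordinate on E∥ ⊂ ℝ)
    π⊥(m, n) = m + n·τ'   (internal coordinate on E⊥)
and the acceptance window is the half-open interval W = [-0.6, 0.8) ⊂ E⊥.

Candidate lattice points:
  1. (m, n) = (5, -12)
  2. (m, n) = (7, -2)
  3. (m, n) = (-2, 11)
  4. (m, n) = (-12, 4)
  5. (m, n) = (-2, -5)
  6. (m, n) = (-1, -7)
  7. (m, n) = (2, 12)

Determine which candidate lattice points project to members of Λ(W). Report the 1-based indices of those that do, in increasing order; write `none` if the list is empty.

Compute τ' = (5−√29)/2 = -0.19258, so π⊥(m,n) = m -0.19258·n.
[1] lift (5,-12): star map gives 7.31099; window check -0.6 ≤ 7.31099 < 0.8 is false → out
[2] lift (7,-2): star map gives 7.38516; window check -0.6 ≤ 7.38516 < 0.8 is false → out
[3] lift (-2,11): star map gives -4.11841; window check -0.6 ≤ -4.11841 < 0.8 is false → out
[4] lift (-12,4): star map gives -12.77033; window check -0.6 ≤ -12.77033 < 0.8 is false → out
[5] lift (-2,-5): star map gives -1.03709; window check -0.6 ≤ -1.03709 < 0.8 is false → out
[6] lift (-1,-7): star map gives 0.34808; window check -0.6 ≤ 0.34808 < 0.8 is true → IN Λ
[7] lift (2,12): star map gives -0.31099; window check -0.6 ≤ -0.31099 < 0.8 is true → IN Λ

6, 7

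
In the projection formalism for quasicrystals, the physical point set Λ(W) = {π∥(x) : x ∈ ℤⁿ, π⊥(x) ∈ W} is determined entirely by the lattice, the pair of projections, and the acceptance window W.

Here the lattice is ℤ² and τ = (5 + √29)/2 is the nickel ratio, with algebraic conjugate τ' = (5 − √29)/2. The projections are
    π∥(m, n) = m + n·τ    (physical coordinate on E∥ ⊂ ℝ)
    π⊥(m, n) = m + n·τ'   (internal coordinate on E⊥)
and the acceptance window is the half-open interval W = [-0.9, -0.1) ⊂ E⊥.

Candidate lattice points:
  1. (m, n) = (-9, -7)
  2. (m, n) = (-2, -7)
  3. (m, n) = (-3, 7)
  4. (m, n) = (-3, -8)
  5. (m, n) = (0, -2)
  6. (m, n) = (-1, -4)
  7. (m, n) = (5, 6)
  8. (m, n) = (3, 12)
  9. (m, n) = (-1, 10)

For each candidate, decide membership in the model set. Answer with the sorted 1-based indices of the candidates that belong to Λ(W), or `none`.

Numerically τ ≈ 5.19258 and τ' = −1/τ ≈ -0.19258.
[1] lift (-9,-7): star map gives -7.65192; window check -0.9 ≤ -7.65192 < -0.1 is false → out
[2] lift (-2,-7): star map gives -0.65192; window check -0.9 ≤ -0.65192 < -0.1 is true → IN Λ
[3] lift (-3,7): star map gives -4.34808; window check -0.9 ≤ -4.34808 < -0.1 is false → out
[4] lift (-3,-8): star map gives -1.45934; window check -0.9 ≤ -1.45934 < -0.1 is false → out
[5] lift (0,-2): star map gives 0.38516; window check -0.9 ≤ 0.38516 < -0.1 is false → out
[6] lift (-1,-4): star map gives -0.22967; window check -0.9 ≤ -0.22967 < -0.1 is true → IN Λ
[7] lift (5,6): star map gives 3.84451; window check -0.9 ≤ 3.84451 < -0.1 is false → out
[8] lift (3,12): star map gives 0.68901; window check -0.9 ≤ 0.68901 < -0.1 is false → out
[9] lift (-1,10): star map gives -2.92582; window check -0.9 ≤ -2.92582 < -0.1 is false → out

2, 6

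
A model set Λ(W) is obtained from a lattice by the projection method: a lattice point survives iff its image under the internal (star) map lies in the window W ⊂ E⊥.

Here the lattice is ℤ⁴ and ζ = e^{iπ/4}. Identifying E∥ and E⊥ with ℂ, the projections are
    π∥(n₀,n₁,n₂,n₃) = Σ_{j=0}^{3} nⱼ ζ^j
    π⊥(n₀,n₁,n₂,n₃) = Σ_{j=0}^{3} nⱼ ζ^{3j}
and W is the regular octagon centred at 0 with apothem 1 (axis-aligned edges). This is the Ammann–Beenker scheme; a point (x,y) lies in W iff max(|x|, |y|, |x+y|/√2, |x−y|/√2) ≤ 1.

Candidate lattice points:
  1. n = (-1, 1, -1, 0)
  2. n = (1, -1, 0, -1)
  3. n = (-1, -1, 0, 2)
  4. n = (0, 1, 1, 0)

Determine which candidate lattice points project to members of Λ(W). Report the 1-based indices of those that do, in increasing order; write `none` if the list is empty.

With ζ = e^{iπ/4} the internal vectors are ζ^0,ζ^3,ζ^6,ζ^9.
#1 (-1, 1, -1, 0): internal (-1.70711, 1.70711); octagon support 2.41421 vs apothem 1 → ∉ W
#2 (1, -1, 0, -1): internal (1.00000, -1.41421); octagon support 1.70711 vs apothem 1 → ∉ W
#3 (-1, -1, 0, 2): internal (1.12132, 0.70711); octagon support 1.29289 vs apothem 1 → ∉ W
#4 (0, 1, 1, 0): internal (-0.70711, -0.29289); octagon support 0.70711 vs apothem 1 → ∈ W

4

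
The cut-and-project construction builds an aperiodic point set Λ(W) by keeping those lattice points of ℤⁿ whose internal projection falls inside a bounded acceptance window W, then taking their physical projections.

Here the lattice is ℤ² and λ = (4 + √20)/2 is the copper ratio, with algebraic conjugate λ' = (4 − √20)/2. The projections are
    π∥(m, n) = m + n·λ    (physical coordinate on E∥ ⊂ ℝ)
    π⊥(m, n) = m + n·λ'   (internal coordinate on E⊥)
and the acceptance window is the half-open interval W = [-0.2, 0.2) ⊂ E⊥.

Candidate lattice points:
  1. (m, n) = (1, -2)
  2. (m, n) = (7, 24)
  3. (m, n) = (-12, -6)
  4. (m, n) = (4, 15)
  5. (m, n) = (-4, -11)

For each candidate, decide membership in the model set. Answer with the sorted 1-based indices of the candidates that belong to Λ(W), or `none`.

Compute λ' = (4−√20)/2 = -0.236068, so π⊥(m,n) = m -0.236068·n.
[1] lift (1,-2): star map gives 1.472136; window check -0.2 ≤ 1.472136 < 0.2 is false → out
[2] lift (7,24): star map gives 1.334369; window check -0.2 ≤ 1.334369 < 0.2 is false → out
[3] lift (-12,-6): star map gives -10.583592; window check -0.2 ≤ -10.583592 < 0.2 is false → out
[4] lift (4,15): star map gives 0.458980; window check -0.2 ≤ 0.458980 < 0.2 is false → out
[5] lift (-4,-11): star map gives -1.403252; window check -0.2 ≤ -1.403252 < 0.2 is false → out

none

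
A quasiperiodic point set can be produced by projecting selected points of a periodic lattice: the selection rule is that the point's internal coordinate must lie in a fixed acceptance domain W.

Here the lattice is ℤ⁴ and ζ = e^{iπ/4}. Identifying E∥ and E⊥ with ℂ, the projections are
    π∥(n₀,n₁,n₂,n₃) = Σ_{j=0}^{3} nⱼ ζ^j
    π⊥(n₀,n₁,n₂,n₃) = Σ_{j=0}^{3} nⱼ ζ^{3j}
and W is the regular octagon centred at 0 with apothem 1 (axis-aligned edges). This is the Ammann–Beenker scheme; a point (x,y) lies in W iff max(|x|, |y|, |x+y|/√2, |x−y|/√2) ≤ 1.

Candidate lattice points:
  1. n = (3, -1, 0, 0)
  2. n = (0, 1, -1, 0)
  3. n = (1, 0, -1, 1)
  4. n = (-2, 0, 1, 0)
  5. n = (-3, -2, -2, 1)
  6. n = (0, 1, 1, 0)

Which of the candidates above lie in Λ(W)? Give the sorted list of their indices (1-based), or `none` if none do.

Internal map: ζ^{3j} for j=0..3 gives (1,0), (−√2/2,√2/2), (0,−1), (√2/2,√2/2).
#1 (3, -1, 0, 0): internal (3.707107, -0.707107); octagon support 3.707107 vs apothem 1 → ∉ W
#2 (0, 1, -1, 0): internal (-0.707107, 1.707107); octagon support 1.707107 vs apothem 1 → ∉ W
#3 (1, 0, -1, 1): internal (1.707107, 1.707107); octagon support 2.414214 vs apothem 1 → ∉ W
#4 (-2, 0, 1, 0): internal (-2.000000, -1.000000); octagon support 2.121320 vs apothem 1 → ∉ W
#5 (-3, -2, -2, 1): internal (-0.878680, 1.292893); octagon support 1.535534 vs apothem 1 → ∉ W
#6 (0, 1, 1, 0): internal (-0.707107, -0.292893); octagon support 0.707107 vs apothem 1 → ∈ W

6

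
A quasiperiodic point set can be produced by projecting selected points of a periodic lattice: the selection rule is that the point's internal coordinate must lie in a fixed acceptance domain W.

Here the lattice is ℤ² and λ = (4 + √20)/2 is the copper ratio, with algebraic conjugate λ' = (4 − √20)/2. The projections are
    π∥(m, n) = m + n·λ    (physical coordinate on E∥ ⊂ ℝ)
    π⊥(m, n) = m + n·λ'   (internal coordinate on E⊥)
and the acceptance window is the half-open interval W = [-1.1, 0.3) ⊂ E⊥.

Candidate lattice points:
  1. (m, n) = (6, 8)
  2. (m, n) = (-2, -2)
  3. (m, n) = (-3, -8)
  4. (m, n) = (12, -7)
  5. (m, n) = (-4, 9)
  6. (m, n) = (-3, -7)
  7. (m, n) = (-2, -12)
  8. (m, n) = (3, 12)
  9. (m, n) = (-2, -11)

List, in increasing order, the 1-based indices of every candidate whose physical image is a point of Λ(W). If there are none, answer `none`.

λ' = (4−√20)/2 ≈ -0.236068.
#1 (6,8): internal coord 6 + (8)·λ' = +4.111456; +4.111456 ∉ [-1.1, 0.3) → out
#2 (-2,-2): internal coord -2 + (-2)·λ' = -1.527864; -1.527864 ∉ [-1.1, 0.3) → out
#3 (-3,-8): internal coord -3 + (-8)·λ' = -1.111456; -1.111456 ∉ [-1.1, 0.3) → out
#4 (12,-7): internal coord 12 + (-7)·λ' = +13.652476; +13.652476 ∉ [-1.1, 0.3) → out
#5 (-4,9): internal coord -4 + (9)·λ' = -6.124612; -6.124612 ∉ [-1.1, 0.3) → out
#6 (-3,-7): internal coord -3 + (-7)·λ' = -1.347524; -1.347524 ∉ [-1.1, 0.3) → out
#7 (-2,-12): internal coord -2 + (-12)·λ' = +0.832816; +0.832816 ∉ [-1.1, 0.3) → out
#8 (3,12): internal coord 3 + (12)·λ' = +0.167184; +0.167184 ∈ [-1.1, 0.3) → IN Λ
#9 (-2,-11): internal coord -2 + (-11)·λ' = +0.596748; +0.596748 ∉ [-1.1, 0.3) → out

8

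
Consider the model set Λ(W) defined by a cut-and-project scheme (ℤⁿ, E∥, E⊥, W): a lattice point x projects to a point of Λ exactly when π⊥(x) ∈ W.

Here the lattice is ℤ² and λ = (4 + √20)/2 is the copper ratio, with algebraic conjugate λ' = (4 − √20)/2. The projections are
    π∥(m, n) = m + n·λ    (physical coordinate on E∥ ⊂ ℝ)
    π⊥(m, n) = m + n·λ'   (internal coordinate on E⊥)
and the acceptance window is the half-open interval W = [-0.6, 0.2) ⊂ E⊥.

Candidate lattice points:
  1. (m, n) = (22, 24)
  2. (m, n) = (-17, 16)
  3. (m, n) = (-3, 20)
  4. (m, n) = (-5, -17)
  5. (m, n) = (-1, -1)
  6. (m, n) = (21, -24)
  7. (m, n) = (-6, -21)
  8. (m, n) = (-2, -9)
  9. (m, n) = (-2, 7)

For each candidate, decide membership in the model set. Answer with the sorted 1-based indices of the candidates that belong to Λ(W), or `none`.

8

λ' = (4−√20)/2 ≈ -0.2361.
[1] lift (22,24): star map gives 16.3344; window check -0.6 ≤ 16.3344 < 0.2 is false → out
[2] lift (-17,16): star map gives -20.7771; window check -0.6 ≤ -20.7771 < 0.2 is false → out
[3] lift (-3,20): star map gives -7.7214; window check -0.6 ≤ -7.7214 < 0.2 is false → out
[4] lift (-5,-17): star map gives -0.9868; window check -0.6 ≤ -0.9868 < 0.2 is false → out
[5] lift (-1,-1): star map gives -0.7639; window check -0.6 ≤ -0.7639 < 0.2 is false → out
[6] lift (21,-24): star map gives 26.6656; window check -0.6 ≤ 26.6656 < 0.2 is false → out
[7] lift (-6,-21): star map gives -1.0426; window check -0.6 ≤ -1.0426 < 0.2 is false → out
[8] lift (-2,-9): star map gives 0.1246; window check -0.6 ≤ 0.1246 < 0.2 is true → IN Λ
[9] lift (-2,7): star map gives -3.6525; window check -0.6 ≤ -3.6525 < 0.2 is false → out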